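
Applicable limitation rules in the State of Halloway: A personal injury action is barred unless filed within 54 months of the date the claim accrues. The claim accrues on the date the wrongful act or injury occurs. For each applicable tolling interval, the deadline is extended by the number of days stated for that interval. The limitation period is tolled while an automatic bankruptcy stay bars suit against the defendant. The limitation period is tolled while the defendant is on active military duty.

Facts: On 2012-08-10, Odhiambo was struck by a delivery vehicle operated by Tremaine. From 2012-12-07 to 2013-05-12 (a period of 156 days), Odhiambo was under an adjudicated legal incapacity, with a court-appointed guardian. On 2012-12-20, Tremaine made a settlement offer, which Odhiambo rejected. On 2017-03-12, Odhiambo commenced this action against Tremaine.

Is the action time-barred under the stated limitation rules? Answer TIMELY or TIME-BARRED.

TIME-BARRED

The claim accrued on 2012-08-10, when the wrongful act occurred.
The untolled deadline — 54 months after 2012-08-10 — is 2017-02-10.
The plaintiff's legal incapacity from 2012-12-07 to 2013-05-12 does not toll the period, because no stated rule makes the plaintiff's incapacity a tolling event.
None of the other events listed affects the running of the period under the stated rules.
Odhiambo filed on 2017-03-12, after the 2017-02-10 deadline, so the action is time-barred.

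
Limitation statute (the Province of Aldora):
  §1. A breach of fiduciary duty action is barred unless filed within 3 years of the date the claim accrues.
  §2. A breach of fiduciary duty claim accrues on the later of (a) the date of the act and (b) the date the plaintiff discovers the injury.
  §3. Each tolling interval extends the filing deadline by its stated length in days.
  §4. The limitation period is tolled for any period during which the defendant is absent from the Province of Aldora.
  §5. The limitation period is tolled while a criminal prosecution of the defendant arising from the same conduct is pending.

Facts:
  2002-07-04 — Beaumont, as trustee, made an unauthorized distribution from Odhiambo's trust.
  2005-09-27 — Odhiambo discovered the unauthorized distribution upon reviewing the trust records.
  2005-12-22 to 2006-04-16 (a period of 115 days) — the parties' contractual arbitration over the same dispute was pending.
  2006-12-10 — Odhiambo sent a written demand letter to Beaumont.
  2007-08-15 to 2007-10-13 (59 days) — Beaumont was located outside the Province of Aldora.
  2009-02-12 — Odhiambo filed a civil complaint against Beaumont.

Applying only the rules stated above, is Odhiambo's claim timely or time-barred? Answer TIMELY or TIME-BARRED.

TIME-BARRED

Taking the later of the act (2002-07-04) and discovery (2005-09-27), the claim accrued on 2005-09-27.
Adding the 3 years base period to 2005-09-27 gives a deadline of 2008-09-27, before any tolling.
The defendant's absence from the jurisdiction from 2007-08-15 to 2007-10-13 tolled the period for 59 days, extending the deadline to 2008-11-25.
No stated provision tolls the period for a pending arbitration, so the interval from 2005-12-22 to 2006-04-16 has no effect on the deadline.
None of the other events listed affects the running of the period under the stated rules.
Odhiambo filed on 2009-02-12, after the 2008-11-25 deadline, so the action is time-barred.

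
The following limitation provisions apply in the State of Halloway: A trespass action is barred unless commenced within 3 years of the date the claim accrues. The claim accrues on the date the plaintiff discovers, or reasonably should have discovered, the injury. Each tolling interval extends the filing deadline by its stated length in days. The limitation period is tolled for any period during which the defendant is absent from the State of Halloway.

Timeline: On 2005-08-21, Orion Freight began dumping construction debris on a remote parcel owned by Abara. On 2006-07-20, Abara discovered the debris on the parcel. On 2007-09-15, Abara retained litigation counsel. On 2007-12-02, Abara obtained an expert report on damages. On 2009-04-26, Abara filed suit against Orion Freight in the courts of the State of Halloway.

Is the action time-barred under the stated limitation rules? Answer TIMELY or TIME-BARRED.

TIMELY

The claim did not accrue until Abara discovered the injury on 2006-07-20; the 2005-08-21 act date does not start the clock under the stated rule.
Adding the 3 years base period to 2006-07-20 gives a deadline of 2009-07-20, before any tolling.
Nothing else in the chronology tolls or restarts the period.
Abara filed on 2009-04-26, before the 2009-07-20 deadline, so the action is timely.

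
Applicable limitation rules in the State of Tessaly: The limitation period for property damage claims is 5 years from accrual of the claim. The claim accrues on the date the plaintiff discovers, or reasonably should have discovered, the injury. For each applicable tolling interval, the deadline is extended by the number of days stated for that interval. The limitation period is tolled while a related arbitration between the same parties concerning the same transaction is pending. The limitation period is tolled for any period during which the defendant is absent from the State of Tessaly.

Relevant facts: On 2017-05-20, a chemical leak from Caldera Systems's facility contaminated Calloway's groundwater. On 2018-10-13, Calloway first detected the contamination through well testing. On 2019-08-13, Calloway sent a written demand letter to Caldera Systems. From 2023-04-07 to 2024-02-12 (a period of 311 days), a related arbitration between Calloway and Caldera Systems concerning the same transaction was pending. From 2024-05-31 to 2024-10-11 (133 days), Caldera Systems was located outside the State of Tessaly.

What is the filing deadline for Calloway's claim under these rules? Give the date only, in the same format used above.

Accrual is tied to discovery, so the period began on 2018-10-13 rather than on 2017-05-20 when the act occurred.
The untolled deadline — 5 years after 2018-10-13 — is 2023-10-13.
The pending related arbitration from 2023-04-07 to 2024-02-12 tolled the period for 311 days, extending the deadline to 2024-08-19.
Because the defendant's absence from the jurisdiction ran from 2024-05-31 to 2024-10-11, the deadline is extended by 133 days to 2024-12-30.
The other events in the timeline have no effect on the limitation period under the stated rules.

2024-12-30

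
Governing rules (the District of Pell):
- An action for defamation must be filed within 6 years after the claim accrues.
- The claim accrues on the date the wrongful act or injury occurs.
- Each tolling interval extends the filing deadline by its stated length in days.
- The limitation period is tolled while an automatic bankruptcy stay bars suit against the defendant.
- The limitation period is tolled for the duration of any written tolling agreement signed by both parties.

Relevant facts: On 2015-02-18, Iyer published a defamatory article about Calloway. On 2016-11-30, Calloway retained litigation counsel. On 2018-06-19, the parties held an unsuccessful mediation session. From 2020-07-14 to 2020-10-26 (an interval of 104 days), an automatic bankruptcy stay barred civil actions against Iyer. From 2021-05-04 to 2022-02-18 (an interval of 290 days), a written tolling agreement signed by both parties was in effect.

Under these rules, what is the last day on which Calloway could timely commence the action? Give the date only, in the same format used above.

The limitation period began to run on 2015-02-18.
Adding the 6 years base period to 2015-02-18 gives a deadline of 2021-02-18, before any tolling.
The automatic bankruptcy stay from 2020-07-14 to 2020-10-26 tolled the period for 104 days, extending the deadline to 2021-06-02.
The written tolling agreement from 2021-05-04 to 2022-02-18 tolled the period for 290 days, extending the deadline to 2022-03-19.
Nothing else in the chronology tolls or restarts the period.

2022-03-19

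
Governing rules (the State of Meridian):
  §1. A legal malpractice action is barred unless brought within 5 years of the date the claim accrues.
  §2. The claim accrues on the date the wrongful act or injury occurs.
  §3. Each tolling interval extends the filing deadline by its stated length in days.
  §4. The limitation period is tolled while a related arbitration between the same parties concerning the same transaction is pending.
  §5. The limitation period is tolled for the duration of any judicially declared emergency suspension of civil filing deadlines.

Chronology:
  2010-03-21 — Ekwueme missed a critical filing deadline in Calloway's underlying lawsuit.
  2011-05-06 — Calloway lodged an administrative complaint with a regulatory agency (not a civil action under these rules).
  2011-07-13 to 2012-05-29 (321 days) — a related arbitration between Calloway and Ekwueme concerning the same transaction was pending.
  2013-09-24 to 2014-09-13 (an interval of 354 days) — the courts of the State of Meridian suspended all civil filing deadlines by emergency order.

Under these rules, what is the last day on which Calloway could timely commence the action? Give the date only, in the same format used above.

2017-01-24

The claim accrued on 2010-03-21, the date of the act.
The untolled deadline — 5 years after 2010-03-21 — is 2015-03-21.
The period was tolled for 321 days by the pending related arbitration (2011-07-13 to 2012-05-29), pushing the deadline to 2016-02-05.
The emergency suspension of filing deadlines from 2013-09-24 to 2014-09-13 tolled the period for 354 days, extending the deadline to 2017-01-24.
The other events in the timeline have no effect on the limitation period under the stated rules.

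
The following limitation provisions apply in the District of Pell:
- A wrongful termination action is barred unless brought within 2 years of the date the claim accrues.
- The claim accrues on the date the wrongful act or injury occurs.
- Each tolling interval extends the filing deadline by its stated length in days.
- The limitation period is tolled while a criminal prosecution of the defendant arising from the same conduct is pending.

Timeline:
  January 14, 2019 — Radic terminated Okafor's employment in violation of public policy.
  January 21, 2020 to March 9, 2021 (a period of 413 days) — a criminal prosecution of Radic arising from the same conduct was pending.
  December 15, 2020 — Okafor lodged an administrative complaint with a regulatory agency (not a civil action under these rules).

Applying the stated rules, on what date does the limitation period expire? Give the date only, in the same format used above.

The claim accrued on January 14, 2019, the date of the act.
The untolled deadline — 2 years after January 14, 2019 — is January 14, 2021.
The pending criminal prosecution from January 21, 2020 to March 9, 2021 tolled the period for 413 days, extending the deadline to March 3, 2022.
Nothing else in the chronology tolls or restarts the period.

March 3, 2022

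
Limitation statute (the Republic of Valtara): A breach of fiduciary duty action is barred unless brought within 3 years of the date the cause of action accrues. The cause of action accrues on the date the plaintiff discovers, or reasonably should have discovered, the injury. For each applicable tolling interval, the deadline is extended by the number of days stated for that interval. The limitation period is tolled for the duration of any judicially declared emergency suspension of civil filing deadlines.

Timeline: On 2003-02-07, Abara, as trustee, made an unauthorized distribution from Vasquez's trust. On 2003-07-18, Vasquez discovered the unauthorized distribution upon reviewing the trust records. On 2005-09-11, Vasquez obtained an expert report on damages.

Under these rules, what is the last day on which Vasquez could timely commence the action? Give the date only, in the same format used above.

2006-07-18

The claim did not accrue until Vasquez discovered the injury on 2003-07-18; the 2003-02-07 act date does not start the clock under the stated rule.
Adding the 3 years base period to 2003-07-18 gives a deadline of 2006-07-18, before any tolling.
None of the other events listed affects the running of the period under the stated rules.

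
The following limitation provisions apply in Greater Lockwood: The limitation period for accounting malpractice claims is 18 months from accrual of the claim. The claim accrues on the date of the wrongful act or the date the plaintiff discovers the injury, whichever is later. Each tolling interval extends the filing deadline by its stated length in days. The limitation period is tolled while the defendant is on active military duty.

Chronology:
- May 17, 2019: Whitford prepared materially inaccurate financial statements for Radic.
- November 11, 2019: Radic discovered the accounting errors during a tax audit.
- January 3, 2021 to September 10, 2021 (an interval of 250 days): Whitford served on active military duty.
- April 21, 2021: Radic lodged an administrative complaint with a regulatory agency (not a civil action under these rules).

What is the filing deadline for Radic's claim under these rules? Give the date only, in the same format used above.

Because discovery on November 11, 2019 post-dates the May 17, 2019 act, accrual under the later-of rule falls on November 11, 2019.
18 months from November 11, 2019 is May 11, 2021.
Because the defendant's active military service ran from January 3, 2021 to September 10, 2021, the deadline is extended by 250 days to January 16, 2022.
Nothing else in the chronology tolls or restarts the period.

January 16, 2022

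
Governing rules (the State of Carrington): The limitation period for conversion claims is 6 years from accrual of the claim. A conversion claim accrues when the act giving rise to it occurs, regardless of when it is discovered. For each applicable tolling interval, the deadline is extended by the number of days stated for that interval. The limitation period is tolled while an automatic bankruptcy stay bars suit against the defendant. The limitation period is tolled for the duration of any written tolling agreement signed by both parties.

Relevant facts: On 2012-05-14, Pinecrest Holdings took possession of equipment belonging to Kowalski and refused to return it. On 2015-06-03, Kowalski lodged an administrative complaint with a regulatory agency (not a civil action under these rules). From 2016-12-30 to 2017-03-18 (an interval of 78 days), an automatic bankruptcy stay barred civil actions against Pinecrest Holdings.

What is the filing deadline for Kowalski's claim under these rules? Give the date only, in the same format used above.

2018-07-31

The limitation period began to run on 2012-05-14.
6 years from 2012-05-14 is 2018-05-14.
The period was tolled for 78 days by the automatic bankruptcy stay (2016-12-30 to 2017-03-18), pushing the deadline to 2018-07-31.
None of the other events listed affects the running of the period under the stated rules.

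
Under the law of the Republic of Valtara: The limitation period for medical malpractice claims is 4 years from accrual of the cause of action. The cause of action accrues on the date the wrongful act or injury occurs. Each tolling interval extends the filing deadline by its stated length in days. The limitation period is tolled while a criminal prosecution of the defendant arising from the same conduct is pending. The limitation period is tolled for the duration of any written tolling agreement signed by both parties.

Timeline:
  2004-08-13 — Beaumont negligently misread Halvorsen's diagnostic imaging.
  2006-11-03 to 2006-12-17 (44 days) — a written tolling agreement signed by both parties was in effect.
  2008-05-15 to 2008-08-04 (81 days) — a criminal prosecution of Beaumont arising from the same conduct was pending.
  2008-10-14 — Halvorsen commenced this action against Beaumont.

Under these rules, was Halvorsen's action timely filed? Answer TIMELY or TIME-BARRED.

The cause of action accrued on 2004-08-13, the date of the act.
4 years from 2004-08-13 is 2008-08-13.
Because the written tolling agreement ran from 2006-11-03 to 2006-12-17, the deadline is extended by 44 days to 2008-09-26.
The period was tolled for 81 days by the pending criminal prosecution (2008-05-15 to 2008-08-04), pushing the deadline to 2008-12-16.
Filing on 2008-10-14 beat the 2008-12-16 deadline — the action is timely.

TIMELY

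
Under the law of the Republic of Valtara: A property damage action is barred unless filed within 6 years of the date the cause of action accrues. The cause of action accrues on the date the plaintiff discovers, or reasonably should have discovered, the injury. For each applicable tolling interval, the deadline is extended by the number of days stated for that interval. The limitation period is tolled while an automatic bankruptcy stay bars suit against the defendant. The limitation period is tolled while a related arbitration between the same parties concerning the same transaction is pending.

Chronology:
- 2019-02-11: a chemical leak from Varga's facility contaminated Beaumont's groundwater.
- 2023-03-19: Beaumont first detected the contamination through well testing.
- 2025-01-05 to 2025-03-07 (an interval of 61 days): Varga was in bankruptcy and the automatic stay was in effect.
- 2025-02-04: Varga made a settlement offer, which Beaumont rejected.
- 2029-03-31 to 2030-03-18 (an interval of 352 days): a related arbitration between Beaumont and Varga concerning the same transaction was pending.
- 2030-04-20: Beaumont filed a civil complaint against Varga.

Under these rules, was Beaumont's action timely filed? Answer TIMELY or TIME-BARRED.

Under the discovery rule, the claim accrued on 2023-03-19, when Beaumont discovered the injury — not on the 2019-02-11 date of the underlying act.
Adding the 6 years base period to 2023-03-19 gives a deadline of 2029-03-19, before any tolling.
The automatic bankruptcy stay from 2025-01-05 to 2025-03-07 tolled the period for 61 days, extending the deadline to 2029-05-19.
The period was tolled for 352 days by the pending related arbitration (2029-03-31 to 2030-03-18), pushing the deadline to 2030-05-06.
None of the other events listed affects the running of the period under the stated rules.
The 2030-04-20 filing precedes the 2030-05-06 deadline; the claim is timely.

TIMELY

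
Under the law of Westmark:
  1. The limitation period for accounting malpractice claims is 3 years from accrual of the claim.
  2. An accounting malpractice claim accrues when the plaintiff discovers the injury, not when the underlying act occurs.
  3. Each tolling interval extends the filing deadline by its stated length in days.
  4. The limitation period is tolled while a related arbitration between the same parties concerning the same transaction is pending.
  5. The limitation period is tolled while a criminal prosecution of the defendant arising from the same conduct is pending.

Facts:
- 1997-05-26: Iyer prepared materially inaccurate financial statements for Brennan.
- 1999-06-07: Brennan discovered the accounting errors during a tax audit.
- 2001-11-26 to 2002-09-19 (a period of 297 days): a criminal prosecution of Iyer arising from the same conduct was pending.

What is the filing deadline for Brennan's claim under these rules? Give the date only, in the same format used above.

Under the discovery rule, the claim accrued on 1999-06-07, when Brennan discovered the injury — not on the 1997-05-26 date of the underlying act.
Adding the 3 years base period to 1999-06-07 gives a deadline of 2002-06-07, before any tolling.
The period was tolled for 297 days by the pending criminal prosecution (2001-11-26 to 2002-09-19), pushing the deadline to 2003-03-31.

2003-03-31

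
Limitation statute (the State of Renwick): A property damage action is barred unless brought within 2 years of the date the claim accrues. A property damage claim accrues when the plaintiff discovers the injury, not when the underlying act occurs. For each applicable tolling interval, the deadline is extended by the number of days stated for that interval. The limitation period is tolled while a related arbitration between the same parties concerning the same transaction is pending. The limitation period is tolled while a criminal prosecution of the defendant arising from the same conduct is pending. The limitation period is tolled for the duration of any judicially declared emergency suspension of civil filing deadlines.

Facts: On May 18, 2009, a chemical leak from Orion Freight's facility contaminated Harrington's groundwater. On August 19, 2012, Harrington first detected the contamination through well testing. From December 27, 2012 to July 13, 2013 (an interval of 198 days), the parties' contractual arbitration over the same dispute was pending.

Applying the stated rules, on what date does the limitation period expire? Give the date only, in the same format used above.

Accrual is tied to discovery, so the period began on August 19, 2012 rather than on May 18, 2009 when the act occurred.
The untolled deadline — 2 years after August 19, 2012 — is August 19, 2014.
The period was tolled for 198 days by the pending related arbitration (December 27, 2012 to July 13, 2013), pushing the deadline to March 5, 2015.

March 5, 2015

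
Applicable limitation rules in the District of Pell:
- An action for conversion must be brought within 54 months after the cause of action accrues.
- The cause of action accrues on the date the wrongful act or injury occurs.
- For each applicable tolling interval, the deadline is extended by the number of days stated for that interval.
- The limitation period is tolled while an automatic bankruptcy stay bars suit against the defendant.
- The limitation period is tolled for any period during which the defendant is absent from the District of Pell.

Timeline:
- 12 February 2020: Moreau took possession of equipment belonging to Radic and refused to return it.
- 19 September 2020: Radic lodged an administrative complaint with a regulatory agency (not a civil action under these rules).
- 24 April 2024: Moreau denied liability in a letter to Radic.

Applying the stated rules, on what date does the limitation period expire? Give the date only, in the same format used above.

12 August 2024

The cause of action accrued on 12 February 2020, the date of the act.
The untolled deadline — 54 months after 12 February 2020 — is 12 August 2024.
None of the other events listed affects the running of the period under the stated rules.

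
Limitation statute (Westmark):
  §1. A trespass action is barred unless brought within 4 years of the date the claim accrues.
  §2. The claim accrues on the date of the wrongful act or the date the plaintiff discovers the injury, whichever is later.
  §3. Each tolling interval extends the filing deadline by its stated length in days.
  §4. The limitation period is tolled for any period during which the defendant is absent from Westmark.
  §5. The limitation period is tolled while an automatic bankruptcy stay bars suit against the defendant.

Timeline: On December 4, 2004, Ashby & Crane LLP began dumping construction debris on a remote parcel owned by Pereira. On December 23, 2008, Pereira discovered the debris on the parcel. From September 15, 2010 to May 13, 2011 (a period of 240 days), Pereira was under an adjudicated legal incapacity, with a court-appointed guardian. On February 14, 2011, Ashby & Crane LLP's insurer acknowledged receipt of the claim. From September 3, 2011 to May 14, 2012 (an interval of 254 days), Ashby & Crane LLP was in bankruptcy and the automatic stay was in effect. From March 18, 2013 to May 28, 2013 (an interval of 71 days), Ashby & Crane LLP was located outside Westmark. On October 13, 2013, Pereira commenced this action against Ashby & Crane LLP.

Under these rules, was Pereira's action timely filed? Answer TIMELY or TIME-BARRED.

Because discovery on December 23, 2008 post-dates the December 4, 2004 act, accrual under the later-of rule falls on December 23, 2008.
The untolled deadline — 4 years after December 23, 2008 — is December 23, 2012.
The period was tolled for 254 days by the automatic bankruptcy stay (September 3, 2011 to May 14, 2012), pushing the deadline to September 3, 2013.
The period was tolled for 71 days by the defendant's absence from the jurisdiction (March 18, 2013 to May 28, 2013), pushing the deadline to November 13, 2013.
The plaintiff's legal incapacity from September 15, 2010 to May 13, 2011 does not toll the period, because no stated rule makes the plaintiff's incapacity a tolling event.
The other events in the timeline have no effect on the limitation period under the stated rules.
The October 13, 2013 filing precedes the November 13, 2013 deadline; the claim is timely.

TIMELY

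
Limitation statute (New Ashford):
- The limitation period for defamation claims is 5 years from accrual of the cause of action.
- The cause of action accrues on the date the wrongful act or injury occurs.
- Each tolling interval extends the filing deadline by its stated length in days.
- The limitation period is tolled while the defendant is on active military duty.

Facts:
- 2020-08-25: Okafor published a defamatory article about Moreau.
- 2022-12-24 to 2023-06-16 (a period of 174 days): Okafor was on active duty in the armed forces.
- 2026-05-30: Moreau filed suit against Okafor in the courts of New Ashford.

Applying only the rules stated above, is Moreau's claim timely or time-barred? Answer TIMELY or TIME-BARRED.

The cause of action accrued on 2020-08-25, the date of the act.
Adding the 5 years base period to 2020-08-25 gives a deadline of 2025-08-25, before any tolling.
Because the defendant's active military service ran from 2022-12-24 to 2023-06-16, the deadline is extended by 174 days to 2026-02-15.
Filing on 2026-05-30 missed the 2026-02-15 deadline — the action is time-barred.

TIME-BARRED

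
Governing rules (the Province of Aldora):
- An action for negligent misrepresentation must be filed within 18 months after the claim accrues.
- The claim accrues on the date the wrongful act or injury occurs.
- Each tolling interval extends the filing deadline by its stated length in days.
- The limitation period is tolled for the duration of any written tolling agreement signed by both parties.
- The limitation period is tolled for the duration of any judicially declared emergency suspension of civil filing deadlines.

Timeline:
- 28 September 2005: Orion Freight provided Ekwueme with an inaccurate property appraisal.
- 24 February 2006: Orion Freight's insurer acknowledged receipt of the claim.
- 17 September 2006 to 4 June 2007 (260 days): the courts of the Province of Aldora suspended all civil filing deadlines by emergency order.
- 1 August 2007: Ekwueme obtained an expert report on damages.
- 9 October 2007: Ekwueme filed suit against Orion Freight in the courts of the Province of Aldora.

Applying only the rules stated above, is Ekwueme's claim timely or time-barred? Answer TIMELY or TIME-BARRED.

TIMELY

The claim accrued on 28 September 2005, the date of the act.
18 months from 28 September 2005 is 28 March 2007.
Because the emergency suspension of filing deadlines ran from 17 September 2006 to 4 June 2007, the deadline is extended by 260 days to 13 December 2007.
Nothing else in the chronology tolls or restarts the period.
The 9 October 2007 filing precedes the 13 December 2007 deadline; the claim is timely.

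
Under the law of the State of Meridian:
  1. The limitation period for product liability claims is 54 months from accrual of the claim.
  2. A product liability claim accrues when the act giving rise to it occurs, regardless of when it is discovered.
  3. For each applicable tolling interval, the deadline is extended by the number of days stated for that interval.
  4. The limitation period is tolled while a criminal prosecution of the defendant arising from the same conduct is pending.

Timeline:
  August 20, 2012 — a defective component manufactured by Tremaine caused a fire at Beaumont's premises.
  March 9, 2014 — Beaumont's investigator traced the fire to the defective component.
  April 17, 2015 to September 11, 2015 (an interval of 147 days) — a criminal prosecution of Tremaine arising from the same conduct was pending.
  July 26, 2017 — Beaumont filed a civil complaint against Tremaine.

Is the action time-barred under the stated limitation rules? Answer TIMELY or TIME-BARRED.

TIME-BARRED

Because the rule ties accrual to occurrence, the claim accrued on August 20, 2012, not on the March 9, 2014 discovery date.
54 months from August 20, 2012 is February 20, 2017.
The pending criminal prosecution from April 17, 2015 to September 11, 2015 tolled the period for 147 days, extending the deadline to July 17, 2017.
Filing on July 26, 2017 missed the July 17, 2017 deadline — the action is time-barred.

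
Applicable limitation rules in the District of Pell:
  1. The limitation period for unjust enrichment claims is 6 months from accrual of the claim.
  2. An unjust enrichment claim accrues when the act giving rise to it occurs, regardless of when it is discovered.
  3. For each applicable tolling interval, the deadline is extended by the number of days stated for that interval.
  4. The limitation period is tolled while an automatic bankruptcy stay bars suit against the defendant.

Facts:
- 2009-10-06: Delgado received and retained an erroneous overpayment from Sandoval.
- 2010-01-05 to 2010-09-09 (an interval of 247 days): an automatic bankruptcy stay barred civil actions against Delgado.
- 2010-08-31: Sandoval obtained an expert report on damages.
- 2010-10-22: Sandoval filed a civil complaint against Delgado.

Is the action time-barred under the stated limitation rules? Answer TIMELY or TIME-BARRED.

The limitation period began to run on 2009-10-06.
The untolled deadline — 6 months after 2009-10-06 — is 2010-04-06.
Because the automatic bankruptcy stay ran from 2010-01-05 to 2010-09-09, the deadline is extended by 247 days to 2010-12-09.
Nothing else in the chronology tolls or restarts the period.
The 2010-10-22 filing precedes the 2010-12-09 deadline; the claim is timely.

TIMELY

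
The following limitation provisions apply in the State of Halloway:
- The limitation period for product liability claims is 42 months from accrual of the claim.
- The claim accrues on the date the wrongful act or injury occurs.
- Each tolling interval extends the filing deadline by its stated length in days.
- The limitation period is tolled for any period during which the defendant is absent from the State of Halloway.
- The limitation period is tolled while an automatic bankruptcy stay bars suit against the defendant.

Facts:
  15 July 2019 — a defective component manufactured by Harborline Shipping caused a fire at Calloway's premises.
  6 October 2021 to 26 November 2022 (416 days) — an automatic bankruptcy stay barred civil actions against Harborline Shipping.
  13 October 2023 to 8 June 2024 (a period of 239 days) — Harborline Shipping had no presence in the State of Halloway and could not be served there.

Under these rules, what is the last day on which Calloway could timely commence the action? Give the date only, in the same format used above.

31 October 2024

The claim accrued on 15 July 2019, the date of the act.
Adding the 42 months base period to 15 July 2019 gives a deadline of 15 January 2023, before any tolling.
The period was tolled for 416 days by the automatic bankruptcy stay (6 October 2021 to 26 November 2022), pushing the deadline to 6 March 2024.
Because the defendant's absence from the jurisdiction ran from 13 October 2023 to 8 June 2024, the deadline is extended by 239 days to 31 October 2024.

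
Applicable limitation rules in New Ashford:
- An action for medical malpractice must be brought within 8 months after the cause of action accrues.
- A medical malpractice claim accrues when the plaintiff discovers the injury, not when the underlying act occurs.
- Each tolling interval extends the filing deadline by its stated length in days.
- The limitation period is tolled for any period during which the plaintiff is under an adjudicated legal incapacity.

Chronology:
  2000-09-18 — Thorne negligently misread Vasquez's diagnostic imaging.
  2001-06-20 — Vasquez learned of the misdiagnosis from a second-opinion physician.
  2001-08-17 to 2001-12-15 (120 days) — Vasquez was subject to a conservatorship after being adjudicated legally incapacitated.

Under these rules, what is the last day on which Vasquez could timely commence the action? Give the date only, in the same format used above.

2002-06-20

The claim did not accrue until Vasquez discovered the injury on 2001-06-20; the 2000-09-18 act date does not start the clock under the stated rule.
8 months from 2001-06-20 is 2002-02-20.
The period was tolled for 120 days by the plaintiff's legal incapacity (2001-08-17 to 2001-12-15), pushing the deadline to 2002-06-20.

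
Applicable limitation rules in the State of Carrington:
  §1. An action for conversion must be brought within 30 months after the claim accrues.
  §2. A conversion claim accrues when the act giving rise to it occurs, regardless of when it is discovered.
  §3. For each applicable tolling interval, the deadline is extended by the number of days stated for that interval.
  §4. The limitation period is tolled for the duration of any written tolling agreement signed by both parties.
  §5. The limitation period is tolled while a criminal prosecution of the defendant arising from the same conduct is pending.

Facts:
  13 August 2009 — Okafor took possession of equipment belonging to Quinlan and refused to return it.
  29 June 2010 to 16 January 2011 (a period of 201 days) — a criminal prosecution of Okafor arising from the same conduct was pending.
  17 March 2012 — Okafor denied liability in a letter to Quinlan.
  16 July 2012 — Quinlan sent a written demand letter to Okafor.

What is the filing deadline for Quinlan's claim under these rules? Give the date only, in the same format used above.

1 September 2012

The claim accrued on 13 August 2009, the date of the act.
30 months from 13 August 2009 is 13 February 2012.
The period was tolled for 201 days by the pending criminal prosecution (29 June 2010 to 16 January 2011), pushing the deadline to 1 September 2012.
Nothing else in the chronology tolls or restarts the period.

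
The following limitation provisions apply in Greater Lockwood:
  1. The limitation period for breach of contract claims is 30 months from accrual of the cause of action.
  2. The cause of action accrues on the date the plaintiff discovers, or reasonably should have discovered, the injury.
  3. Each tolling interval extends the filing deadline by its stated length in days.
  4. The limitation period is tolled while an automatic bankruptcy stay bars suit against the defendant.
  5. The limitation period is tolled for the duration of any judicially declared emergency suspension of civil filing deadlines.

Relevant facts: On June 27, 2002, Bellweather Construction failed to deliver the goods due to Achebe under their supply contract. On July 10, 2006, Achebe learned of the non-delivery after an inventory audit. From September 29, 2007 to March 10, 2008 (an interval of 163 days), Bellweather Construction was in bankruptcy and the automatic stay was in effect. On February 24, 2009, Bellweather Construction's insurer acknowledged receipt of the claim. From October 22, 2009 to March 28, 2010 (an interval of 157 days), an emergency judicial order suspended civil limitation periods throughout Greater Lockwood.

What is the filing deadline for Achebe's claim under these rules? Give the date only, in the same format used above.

June 22, 2009

Under the discovery rule, the claim accrued on July 10, 2006, when Achebe discovered the injury — not on the June 27, 2002 date of the underlying act.
The untolled deadline — 30 months after July 10, 2006 — is January 10, 2009.
Because the automatic bankruptcy stay ran from September 29, 2007 to March 10, 2008, the deadline is extended by 163 days to June 22, 2009.
The emergency suspension of filing deadlines from October 22, 2009 to March 28, 2010 began after the period had already run on June 22, 2009, so it has no tolling effect.
None of the other events listed affects the running of the period under the stated rules.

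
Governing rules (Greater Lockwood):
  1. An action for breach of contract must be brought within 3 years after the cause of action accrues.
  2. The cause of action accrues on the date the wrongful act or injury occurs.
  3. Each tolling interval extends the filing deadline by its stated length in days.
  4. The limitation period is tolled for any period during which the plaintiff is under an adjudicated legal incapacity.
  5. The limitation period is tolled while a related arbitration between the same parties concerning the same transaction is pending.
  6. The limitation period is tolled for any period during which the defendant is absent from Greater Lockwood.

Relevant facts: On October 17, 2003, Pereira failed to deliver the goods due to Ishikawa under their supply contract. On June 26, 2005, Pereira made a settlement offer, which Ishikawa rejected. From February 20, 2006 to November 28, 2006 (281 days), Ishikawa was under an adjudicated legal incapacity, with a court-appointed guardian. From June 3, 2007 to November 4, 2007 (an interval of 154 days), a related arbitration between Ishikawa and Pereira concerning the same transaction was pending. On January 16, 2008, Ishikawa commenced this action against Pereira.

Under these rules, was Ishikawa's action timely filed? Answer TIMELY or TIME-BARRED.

The limitation period began to run on October 17, 2003.
Adding the 3 years base period to October 17, 2003 gives a deadline of October 17, 2006, before any tolling.
The period was tolled for 281 days by the plaintiff's legal incapacity (February 20, 2006 to November 28, 2006), pushing the deadline to July 25, 2007.
The period was tolled for 154 days by the pending related arbitration (June 3, 2007 to November 4, 2007), pushing the deadline to December 26, 2007.
Nothing else in the chronology tolls or restarts the period.
The January 16, 2008 filing falls after the December 26, 2007 deadline; the claim is time-barred.

TIME-BARRED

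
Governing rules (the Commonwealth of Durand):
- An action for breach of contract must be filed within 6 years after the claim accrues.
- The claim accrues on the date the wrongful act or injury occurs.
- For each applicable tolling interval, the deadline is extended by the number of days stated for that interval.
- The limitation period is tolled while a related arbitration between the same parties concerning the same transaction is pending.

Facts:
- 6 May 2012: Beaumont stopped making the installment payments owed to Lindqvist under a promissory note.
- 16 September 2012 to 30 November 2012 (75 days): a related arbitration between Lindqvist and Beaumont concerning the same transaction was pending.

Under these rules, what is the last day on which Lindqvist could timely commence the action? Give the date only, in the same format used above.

20 July 2018

The claim accrued on 6 May 2012, when the wrongful act occurred.
Adding the 6 years base period to 6 May 2012 gives a deadline of 6 May 2018, before any tolling.
Because the pending related arbitration ran from 16 September 2012 to 30 November 2012, the deadline is extended by 75 days to 20 July 2018.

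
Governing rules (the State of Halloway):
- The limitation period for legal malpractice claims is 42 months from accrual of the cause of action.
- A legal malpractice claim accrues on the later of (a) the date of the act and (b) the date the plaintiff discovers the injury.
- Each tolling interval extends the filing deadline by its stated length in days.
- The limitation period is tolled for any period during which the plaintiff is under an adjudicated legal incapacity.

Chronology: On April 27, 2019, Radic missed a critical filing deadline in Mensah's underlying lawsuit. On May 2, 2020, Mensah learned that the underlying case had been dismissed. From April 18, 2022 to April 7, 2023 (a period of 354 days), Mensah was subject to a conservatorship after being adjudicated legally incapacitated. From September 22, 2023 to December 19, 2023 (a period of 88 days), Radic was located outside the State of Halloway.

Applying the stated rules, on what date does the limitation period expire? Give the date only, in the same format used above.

The claim accrued on May 2, 2020 — the later of the April 27, 2019 act and the May 2, 2020 discovery.
The untolled deadline — 42 months after May 2, 2020 — is November 2, 2023.
Because the plaintiff's legal incapacity ran from April 18, 2022 to April 7, 2023, the deadline is extended by 354 days to October 21, 2024.
Although the defendant's absence ran from September 22, 2023 to December 19, 2023, the stated rules do not make that a tolling event, so it is disregarded.

October 21, 2024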